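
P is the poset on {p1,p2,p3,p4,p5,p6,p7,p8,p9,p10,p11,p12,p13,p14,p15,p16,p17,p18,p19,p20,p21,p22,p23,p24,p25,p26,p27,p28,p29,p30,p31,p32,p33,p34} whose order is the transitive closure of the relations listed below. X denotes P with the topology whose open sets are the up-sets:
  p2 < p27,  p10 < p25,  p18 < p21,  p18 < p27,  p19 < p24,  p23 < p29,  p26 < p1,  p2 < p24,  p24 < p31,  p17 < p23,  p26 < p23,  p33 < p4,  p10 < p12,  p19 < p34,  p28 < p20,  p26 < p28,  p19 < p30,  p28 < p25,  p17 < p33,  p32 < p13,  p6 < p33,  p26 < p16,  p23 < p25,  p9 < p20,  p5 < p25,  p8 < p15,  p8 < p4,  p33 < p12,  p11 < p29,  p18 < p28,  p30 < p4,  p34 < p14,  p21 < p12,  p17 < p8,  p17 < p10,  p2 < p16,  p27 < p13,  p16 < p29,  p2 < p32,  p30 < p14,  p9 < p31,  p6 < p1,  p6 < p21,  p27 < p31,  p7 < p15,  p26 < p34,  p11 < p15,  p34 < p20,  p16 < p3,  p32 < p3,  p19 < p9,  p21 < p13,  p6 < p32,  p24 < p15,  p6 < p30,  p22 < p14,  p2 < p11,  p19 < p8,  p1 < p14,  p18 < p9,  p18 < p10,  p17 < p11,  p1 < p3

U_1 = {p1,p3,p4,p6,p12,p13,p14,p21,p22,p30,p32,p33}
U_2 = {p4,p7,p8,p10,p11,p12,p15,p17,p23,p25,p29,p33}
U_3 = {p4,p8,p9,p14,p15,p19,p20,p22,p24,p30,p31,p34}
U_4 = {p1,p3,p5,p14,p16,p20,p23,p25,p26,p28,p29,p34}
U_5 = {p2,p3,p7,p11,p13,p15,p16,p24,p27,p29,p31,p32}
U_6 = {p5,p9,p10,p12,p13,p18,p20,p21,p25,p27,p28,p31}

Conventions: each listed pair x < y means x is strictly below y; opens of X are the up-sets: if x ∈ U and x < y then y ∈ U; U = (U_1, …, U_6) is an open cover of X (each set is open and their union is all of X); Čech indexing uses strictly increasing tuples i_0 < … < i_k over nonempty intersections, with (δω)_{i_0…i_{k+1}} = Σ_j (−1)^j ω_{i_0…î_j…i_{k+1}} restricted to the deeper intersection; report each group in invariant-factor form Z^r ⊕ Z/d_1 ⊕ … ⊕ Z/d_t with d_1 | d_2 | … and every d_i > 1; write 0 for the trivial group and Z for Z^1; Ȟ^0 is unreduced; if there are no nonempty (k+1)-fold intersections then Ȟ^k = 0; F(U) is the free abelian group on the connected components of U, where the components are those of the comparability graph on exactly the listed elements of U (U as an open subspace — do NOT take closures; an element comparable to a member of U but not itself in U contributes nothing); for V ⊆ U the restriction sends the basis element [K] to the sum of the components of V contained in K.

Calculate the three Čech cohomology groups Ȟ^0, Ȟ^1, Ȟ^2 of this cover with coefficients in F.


Ȟ^0(U;F) ≅ Z,  Ȟ^1(U;F) ≅ 0,  Ȟ^2(U;F) ≅ Z/2

cover nerve:
  U12={p4,p12,p33} U13={p4,p14,p22,p30} U14={p1,p3,p14} U15={p3,p13,p32} U16={p12,p13,p21} U23={p4,p8,p15} U24={p23,p25,p29} U25={p7,p11,p15,p29} U26={p10,p12,p25} U34={p14,p20,p34} U35={p15,p24,p31} U36={p9,p20,p31} U45={p3,p16,p29} U46={p5,p20,p25,p28} U56={p13,p27,p31}
  U123={p4} U126={p12} U134={p14} U145={p3} U156={p13} U235={p15} U245={p29} U246={p25} U346={p20} U356={p31}
components per intersection:
  U1: {p1,p3,p4,p6,p12,p13,p14,p21,p22,p30,p32,p33}
  U2: {p4,p7,p8,p10,p11,p12,p15,p17,p23,p25,p29,p33}
  U3: {p4,p8,p9,p14,p15,p19,p20,p22,p24,p30,p31,p34}
  U4: {p1,p3,p5,p14,p16,p20,p23,p25,p26,p28,p29,p34}
  U5: {p2,p3,p7,p11,p13,p15,p16,p24,p27,p29,p31,p32}
  U6: {p5,p9,p10,p12,p13,p18,p20,p21,p25,p27,p28,p31}
  U12: {p4,p12,p33}
  U13: {p4,p14,p22,p30}
  U14: {p1,p3,p14}
  U15: {p3,p13,p32}
  U16: {p12,p13,p21}
  U23: {p4,p8,p15}
  U24: {p23,p25,p29}
  U25: {p7,p11,p15,p29}
  U26: {p10,p12,p25}
  U34: {p14,p20,p34}
  U35: {p15,p24,p31}
  U36: {p9,p20,p31}
  U45: {p3,p16,p29}
  U46: {p5,p20,p25,p28}
  U56: {p13,p27,p31}
  U123: {p4}
  U126: {p12}
  U134: {p14}
  U145: {p3}
  U156: {p13}
  U235: {p15}
  U245: {p29}
  U246: {p25}
  U346: {p20}
  U356: {p31}
C dims 6,15,10; δ0: rk 5, SNF 1^5; δ1: rk 10, SNF 1^9·2
Ȟ^0: (6−5)−0=1 ⇒ Z
Ȟ^1: (15−10)−5=0 ⇒ 0
Ȟ^2: (10−0)−10=0 plus torsion [2] ⇒ Z/2


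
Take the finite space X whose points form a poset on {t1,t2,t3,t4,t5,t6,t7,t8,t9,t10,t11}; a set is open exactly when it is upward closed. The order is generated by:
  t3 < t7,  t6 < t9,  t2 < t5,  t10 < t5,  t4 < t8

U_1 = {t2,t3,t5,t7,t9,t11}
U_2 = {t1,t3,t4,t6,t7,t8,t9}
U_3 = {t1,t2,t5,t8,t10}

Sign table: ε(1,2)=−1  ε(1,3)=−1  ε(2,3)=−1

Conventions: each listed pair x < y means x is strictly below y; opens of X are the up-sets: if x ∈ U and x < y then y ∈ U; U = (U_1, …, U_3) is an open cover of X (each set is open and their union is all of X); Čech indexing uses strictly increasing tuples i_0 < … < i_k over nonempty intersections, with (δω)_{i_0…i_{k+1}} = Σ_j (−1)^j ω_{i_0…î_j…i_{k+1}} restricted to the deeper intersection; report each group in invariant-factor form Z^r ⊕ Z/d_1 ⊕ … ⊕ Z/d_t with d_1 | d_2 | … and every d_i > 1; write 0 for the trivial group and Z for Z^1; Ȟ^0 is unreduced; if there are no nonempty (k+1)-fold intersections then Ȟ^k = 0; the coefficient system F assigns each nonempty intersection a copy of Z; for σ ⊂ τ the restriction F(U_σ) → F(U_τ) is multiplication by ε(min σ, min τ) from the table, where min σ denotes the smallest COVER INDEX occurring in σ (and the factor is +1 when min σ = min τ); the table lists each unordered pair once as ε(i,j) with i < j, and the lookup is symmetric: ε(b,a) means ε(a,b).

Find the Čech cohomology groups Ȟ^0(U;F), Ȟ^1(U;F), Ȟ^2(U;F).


cover nerve:
  U12={t3,t7,t9} U13={t2,t5} U23={t1,t8}
C dims 3,3; δ0: rk 3, SNF 1^2·2
Ȟ^0: (3−3)−0=0 ⇒ 0
Ȟ^1: (3−0)−3=0 plus torsion [2] ⇒ Z/2
Ȟ^2: (0−0)−0=0 ⇒ 0

Ȟ^0 = 0, Ȟ^1 = Z/2, Ȟ^2 = 0


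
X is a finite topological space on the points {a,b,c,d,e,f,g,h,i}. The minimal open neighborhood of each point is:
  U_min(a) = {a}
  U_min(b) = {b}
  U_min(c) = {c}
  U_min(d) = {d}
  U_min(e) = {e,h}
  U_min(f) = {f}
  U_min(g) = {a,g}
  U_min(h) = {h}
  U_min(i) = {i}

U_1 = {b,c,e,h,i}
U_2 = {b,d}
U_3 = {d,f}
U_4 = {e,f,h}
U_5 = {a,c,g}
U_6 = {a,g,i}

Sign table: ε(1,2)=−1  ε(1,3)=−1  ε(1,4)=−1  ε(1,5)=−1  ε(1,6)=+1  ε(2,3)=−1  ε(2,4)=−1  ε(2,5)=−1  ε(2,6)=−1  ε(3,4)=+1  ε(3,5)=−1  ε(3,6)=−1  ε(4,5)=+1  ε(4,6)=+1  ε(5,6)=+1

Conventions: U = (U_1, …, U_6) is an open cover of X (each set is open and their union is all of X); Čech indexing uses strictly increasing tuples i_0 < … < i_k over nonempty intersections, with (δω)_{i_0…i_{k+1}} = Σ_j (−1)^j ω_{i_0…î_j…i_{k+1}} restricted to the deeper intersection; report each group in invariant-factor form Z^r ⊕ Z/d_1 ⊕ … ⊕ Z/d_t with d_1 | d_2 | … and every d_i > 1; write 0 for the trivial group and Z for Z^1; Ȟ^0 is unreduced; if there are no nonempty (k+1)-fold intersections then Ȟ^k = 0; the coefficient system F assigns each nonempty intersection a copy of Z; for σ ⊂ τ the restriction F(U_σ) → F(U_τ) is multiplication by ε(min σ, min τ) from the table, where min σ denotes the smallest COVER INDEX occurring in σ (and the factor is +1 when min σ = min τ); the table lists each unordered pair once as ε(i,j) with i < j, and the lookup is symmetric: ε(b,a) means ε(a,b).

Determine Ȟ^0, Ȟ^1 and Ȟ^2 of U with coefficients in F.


nonempty intersections:
  U12={b} U14={e,h} U15={c} U16={i} U23={d} U34={f} U56={a,g}
C dims 6,7; δ0: rk 6, SNF 1^5·2
Ȟ^0: (6−6)−0=0 ⇒ 0
Ȟ^1: (7−0)−6=1 plus torsion [2] ⇒ Z ⊕ Z/2
Ȟ^2: (0−0)−0=0 ⇒ 0

Ȟ^0 ≅ 0, Ȟ^1 ≅ Z ⊕ Z/2 and Ȟ^2 ≅ 0


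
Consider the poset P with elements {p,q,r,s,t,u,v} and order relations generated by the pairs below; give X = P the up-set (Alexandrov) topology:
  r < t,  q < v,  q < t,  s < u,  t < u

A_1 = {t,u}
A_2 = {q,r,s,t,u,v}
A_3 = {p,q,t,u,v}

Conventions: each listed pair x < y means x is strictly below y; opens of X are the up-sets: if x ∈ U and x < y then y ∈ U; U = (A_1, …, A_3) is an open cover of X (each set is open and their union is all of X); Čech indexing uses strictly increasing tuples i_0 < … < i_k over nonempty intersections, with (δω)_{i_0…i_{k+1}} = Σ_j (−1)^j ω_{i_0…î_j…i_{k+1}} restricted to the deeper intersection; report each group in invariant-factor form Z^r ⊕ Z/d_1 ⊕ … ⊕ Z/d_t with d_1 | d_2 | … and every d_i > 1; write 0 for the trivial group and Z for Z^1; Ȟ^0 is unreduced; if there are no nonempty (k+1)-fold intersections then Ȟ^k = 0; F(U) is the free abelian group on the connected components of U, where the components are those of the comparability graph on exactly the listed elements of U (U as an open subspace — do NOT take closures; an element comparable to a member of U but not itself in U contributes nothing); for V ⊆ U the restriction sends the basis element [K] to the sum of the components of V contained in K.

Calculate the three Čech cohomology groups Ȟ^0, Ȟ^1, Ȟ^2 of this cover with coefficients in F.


Ȟ^0 = Z^2, Ȟ^1 = 0, Ȟ^2 = 0

nerve of the cover:
  A12={t,u} A13={t,u} A23={q,t,u,v}
  A123={t,u}
components per intersection:
  A1: {t,u}
  A2: {q,r,s,t,u,v}
  A3: {p} {q,t,u,v}
  A12: {t,u}
  A13: {t,u}
  A23: {q,t,u,v}
  A123: {t,u}
C dims 4,3,1; δ0: rk 2, SNF 1^2; δ1: rk 1, SNF 1^1
Ȟ^0 = (4 − 2) − 0 = 2, so Ȟ^0 ≅ Z^2
Ȟ^1 = (3 − 1) − 2 = 0, so Ȟ^1 ≅ 0
Ȟ^2 = (1 − 0) − 1 = 0, so Ȟ^2 ≅ 0


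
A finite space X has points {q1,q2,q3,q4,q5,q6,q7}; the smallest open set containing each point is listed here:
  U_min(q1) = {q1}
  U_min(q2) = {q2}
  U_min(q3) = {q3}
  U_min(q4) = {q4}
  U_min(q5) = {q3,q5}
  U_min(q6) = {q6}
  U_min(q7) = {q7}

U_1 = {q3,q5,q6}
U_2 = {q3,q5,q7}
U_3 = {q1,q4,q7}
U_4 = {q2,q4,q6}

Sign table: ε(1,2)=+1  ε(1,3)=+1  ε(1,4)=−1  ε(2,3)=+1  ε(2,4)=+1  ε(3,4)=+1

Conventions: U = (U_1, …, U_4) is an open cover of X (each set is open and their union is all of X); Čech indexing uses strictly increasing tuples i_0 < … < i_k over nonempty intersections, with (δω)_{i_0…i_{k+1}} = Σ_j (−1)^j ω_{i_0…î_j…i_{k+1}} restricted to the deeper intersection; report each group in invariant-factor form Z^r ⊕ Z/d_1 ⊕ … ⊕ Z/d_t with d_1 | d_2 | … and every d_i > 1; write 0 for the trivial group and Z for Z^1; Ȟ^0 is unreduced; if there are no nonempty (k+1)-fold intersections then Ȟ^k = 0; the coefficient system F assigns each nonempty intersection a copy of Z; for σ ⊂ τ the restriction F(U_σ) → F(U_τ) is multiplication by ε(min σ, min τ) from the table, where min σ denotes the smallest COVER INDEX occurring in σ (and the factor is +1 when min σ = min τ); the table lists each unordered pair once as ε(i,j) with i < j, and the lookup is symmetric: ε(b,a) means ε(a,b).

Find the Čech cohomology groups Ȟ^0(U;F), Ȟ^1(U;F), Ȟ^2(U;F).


nerve of the cover:
  U12={q3,q5} U14={q6} U23={q7} U34={q4}
C dims 4,4; δ0: rk 4, SNF 1^3·2
Ȟ^0 = (4 − 4) − 0 = 0, so Ȟ^0 ≅ 0
Ȟ^1 = (4 − 0) − 4 = 0 plus torsion [2], so Ȟ^1 ≅ Z/2
Ȟ^2 = (0 − 0) − 0 = 0, so Ȟ^2 ≅ 0

Ȟ^0(U;F) ≅ 0,  Ȟ^1(U;F) ≅ Z/2,  Ȟ^2(U;F) ≅ 0


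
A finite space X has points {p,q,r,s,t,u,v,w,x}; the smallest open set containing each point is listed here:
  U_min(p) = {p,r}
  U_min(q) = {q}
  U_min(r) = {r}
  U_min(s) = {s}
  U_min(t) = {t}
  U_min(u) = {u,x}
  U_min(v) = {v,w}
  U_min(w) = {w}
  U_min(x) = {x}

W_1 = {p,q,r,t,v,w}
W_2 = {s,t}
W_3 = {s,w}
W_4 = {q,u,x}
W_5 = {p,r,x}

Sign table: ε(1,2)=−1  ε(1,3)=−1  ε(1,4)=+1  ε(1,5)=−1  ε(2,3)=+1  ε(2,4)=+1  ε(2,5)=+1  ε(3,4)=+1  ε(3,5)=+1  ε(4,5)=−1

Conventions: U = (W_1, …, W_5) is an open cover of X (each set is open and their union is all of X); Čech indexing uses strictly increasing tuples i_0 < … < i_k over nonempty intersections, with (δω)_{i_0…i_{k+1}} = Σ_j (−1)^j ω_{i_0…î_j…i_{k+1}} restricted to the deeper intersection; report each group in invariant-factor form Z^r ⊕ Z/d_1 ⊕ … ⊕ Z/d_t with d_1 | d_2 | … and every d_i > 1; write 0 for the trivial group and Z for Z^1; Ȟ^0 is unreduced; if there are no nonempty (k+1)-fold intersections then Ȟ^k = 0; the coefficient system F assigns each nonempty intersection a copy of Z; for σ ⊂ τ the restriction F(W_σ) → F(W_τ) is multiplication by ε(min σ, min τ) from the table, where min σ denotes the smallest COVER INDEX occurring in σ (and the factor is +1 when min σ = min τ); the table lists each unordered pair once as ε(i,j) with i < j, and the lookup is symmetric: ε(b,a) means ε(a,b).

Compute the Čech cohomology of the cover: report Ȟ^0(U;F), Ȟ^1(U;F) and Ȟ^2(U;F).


nonempty intersections:
  W12={t} W13={w} W14={q} W15={p,r} W23={s} W45={x}
C dims 5,6; δ0: rk 4, SNF 1^4
Ȟ^0: (5−4)−0=1 ⇒ Z
Ȟ^1: (6−0)−4=2 ⇒ Z^2
Ȟ^2: (0−0)−0=0 ⇒ 0

Ȟ^0 = Z, Ȟ^1 = Z^2, Ȟ^2 = 0


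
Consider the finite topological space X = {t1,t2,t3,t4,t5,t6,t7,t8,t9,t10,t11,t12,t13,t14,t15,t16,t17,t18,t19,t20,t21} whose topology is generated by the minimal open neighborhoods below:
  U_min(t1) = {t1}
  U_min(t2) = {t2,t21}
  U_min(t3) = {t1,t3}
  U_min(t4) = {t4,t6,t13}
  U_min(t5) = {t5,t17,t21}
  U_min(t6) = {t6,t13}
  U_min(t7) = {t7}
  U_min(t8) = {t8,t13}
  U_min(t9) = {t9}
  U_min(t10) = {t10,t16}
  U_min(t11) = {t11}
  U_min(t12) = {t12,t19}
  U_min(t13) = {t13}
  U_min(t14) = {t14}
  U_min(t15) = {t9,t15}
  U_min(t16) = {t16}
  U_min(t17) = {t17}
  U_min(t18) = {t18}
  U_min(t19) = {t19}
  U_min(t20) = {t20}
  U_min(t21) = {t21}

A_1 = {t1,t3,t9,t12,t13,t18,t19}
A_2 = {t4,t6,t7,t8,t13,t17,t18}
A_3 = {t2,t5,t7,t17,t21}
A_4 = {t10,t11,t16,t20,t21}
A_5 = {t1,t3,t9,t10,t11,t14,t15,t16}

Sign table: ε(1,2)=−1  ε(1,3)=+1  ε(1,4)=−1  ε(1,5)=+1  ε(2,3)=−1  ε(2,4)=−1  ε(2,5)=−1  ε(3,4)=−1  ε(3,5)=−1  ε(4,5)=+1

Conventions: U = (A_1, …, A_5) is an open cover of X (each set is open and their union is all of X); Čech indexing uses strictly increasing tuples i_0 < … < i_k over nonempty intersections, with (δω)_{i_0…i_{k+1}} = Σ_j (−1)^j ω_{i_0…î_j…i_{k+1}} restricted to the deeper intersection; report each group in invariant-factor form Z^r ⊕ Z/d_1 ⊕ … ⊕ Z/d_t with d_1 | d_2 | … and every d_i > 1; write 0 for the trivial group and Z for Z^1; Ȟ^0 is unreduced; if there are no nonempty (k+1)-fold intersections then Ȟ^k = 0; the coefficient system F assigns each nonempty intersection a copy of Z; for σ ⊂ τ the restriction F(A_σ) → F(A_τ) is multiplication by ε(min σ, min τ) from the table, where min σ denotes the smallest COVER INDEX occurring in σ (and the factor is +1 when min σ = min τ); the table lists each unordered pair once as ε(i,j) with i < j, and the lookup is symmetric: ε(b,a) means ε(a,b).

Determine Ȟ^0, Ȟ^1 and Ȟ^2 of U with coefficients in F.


Ȟ^0 ≅ 0; Ȟ^1 ≅ Z/2; Ȟ^2 ≅ 0

intersection data:
  A12={t13,t18} A15={t1,t3,t9} A23={t7,t17} A34={t21} A45={t10,t11,t16}
C dims 5,5; δ0: rk 5, SNF 1^4·2
Ȟ^0 = (5 − 5) − 0 = 0, so Ȟ^0 ≅ 0
Ȟ^1 = (5 − 0) − 5 = 0 plus torsion [2], so Ȟ^1 ≅ Z/2
Ȟ^2 = (0 − 0) − 0 = 0, so Ȟ^2 ≅ 0


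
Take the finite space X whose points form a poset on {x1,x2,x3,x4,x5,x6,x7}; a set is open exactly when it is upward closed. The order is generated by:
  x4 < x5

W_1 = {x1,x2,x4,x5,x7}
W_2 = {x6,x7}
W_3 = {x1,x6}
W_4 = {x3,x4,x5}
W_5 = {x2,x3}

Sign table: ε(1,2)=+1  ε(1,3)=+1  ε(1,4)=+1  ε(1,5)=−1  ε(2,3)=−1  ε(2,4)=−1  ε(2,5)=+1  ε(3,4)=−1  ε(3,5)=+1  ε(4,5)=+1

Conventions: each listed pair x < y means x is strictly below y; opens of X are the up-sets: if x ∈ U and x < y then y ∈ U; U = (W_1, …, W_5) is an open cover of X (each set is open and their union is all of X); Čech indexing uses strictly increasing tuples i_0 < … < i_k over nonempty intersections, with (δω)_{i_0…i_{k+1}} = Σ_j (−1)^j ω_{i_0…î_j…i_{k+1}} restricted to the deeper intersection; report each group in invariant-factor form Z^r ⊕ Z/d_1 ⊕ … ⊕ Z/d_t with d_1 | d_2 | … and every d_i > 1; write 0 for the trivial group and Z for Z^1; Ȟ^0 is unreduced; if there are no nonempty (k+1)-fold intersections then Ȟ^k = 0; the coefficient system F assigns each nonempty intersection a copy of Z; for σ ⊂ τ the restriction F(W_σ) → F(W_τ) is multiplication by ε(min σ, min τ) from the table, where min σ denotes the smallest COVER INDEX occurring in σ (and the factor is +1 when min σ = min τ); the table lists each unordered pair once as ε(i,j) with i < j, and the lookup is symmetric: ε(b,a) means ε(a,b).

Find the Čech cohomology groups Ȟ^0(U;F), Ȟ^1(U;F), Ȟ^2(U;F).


Ȟ^0(U;F) ≅ 0,  Ȟ^1(U;F) ≅ Z ⊕ Z/2,  Ȟ^2(U;F) ≅ 0

cover nerve:
  W12={x7} W13={x1} W14={x4,x5} W15={x2} W23={x6} W45={x3}
C dims 5,6; δ0: rk 5, SNF 1^4·2
Ȟ^0: (5−5)−0=0 ⇒ 0
Ȟ^1: (6−0)−5=1 plus torsion [2] ⇒ Z ⊕ Z/2
Ȟ^2: (0−0)−0=0 ⇒ 0


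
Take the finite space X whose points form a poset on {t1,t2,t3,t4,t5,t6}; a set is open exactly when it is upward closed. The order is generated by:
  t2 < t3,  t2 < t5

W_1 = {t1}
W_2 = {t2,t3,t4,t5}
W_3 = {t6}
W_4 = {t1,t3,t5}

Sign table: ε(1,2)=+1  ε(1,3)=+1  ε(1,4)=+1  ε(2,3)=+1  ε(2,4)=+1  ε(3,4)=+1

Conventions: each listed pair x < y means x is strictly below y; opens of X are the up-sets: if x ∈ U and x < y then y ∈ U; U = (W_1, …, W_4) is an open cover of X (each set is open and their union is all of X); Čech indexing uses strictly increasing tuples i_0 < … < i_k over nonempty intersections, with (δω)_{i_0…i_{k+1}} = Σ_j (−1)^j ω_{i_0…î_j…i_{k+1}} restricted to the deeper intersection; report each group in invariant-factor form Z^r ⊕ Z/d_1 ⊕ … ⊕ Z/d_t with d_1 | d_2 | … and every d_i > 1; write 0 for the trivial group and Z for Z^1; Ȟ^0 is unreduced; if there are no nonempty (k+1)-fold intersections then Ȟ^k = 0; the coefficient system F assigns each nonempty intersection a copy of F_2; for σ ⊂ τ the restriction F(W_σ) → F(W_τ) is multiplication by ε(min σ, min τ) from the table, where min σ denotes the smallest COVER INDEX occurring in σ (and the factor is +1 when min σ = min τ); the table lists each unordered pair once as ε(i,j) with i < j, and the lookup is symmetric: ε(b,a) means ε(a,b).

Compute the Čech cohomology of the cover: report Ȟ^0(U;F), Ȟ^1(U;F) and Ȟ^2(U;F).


Ȟ^0(U;F) ≅ Z/2 ⊕ Z/2; Ȟ^1(U;F) ≅ 0; Ȟ^2(U;F) ≅ 0

intersection data:
  W14={t1} W24={t3,t5}
C dims 4,2; δ0: rk_F2 2
Ȟ^0 = (4 − 2) − 0 = 2, so Ȟ^0 ≅ Z/2 ⊕ Z/2
Ȟ^1 = (2 − 0) − 2 = 0, so Ȟ^1 ≅ 0
Ȟ^2 = (0 − 0) − 0 = 0, so Ȟ^2 ≅ 0


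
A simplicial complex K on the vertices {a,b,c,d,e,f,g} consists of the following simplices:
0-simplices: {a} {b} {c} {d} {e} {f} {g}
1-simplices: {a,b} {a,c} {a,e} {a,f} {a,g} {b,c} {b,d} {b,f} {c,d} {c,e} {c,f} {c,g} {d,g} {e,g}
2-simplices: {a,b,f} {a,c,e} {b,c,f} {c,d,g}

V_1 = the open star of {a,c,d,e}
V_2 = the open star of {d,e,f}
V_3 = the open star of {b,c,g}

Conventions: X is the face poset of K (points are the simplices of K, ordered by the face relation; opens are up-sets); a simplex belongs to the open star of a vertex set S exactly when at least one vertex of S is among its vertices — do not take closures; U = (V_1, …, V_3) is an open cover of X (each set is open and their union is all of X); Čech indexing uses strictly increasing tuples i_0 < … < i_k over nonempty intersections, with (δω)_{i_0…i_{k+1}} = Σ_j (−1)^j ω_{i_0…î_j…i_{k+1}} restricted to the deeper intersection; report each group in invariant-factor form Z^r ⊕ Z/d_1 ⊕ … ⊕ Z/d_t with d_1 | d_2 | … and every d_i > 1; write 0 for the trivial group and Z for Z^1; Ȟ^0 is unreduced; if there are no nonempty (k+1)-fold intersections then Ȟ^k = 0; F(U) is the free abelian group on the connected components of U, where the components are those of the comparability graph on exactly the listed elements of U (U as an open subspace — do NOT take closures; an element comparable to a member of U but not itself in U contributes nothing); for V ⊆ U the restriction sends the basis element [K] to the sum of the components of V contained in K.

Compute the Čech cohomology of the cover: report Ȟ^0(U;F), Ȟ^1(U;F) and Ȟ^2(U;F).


Ȟ^0 = Z, Ȟ^1 = Z^4 and Ȟ^2 = 0

cover nerve:
  V1={{a},{c},{d},{e},{a,b},{a,c},{a,e},{a,f},{a,g},{b,c},{b,d},{c,d},{c,e},{c,f},{c,g},{d,g},{e,g},{a,b,f},{a,c,e},{b,c,f},{c,d,g}} V2={{d},{e},{f},{a,e},{a,f},{b,d},{b,f},{c,d},{c,e},{c,f},{d,g},{e,g},{a,b,f},{a,c,e},{b,c,f},{c,d,g}} V3={{b},{c},{g},{a,b},{a,c},{a,g},{b,c},{b,d},{b,f},{c,d},{c,e},{c,f},{c,g},{d,g},{e,g},{a,b,f},{a,c,e},{b,c,f},{c,d,g}}
  V12={{d},{e},{a,e},{a,f},{b,d},{c,d},{c,e},{c,f},{d,g},{e,g},{a,b,f},{a,c,e},{b,c,f},{c,d,g}} V13={{c},{a,b},{a,c},{a,g},{b,c},{b,d},{c,d},{c,e},{c,f},{c,g},{d,g},{e,g},{a,b,f},{a,c,e},{b,c,f},{c,d,g}} V23={{b,d},{b,f},{c,d},{c,e},{c,f},{d,g},{e,g},{a,b,f},{a,c,e},{b,c,f},{c,d,g}}
  V123={{b,d},{c,d},{c,e},{c,f},{d,g},{e,g},{a,b,f},{a,c,e},{b,c,f},{c,d,g}}
components per intersection:
  V1: {{a},{c},{d},{e},{a,b},{a,c},{a,e},{a,f},{a,g},{b,c},{b,d},{c,d},{c,e},{c,f},{c,g},{d,g},{e,g},{a,b,f},{a,c,e},{b,c,f},{c,d,g}}
  V2: {{d},{b,d},{c,d},{d,g},{c,d,g}} {{e},{a,e},{c,e},{e,g},{a,c,e}} {{f},{a,f},{b,f},{c,f},{a,b,f},{b,c,f}}
  V3: {{b},{c},{g},{a,b},{a,c},{a,g},{b,c},{b,d},{b,f},{c,d},{c,e},{c,f},{c,g},{d,g},{e,g},{a,b,f},{a,c,e},{b,c,f},{c,d,g}}
  V12: {{d},{b,d},{c,d},{d,g},{c,d,g}} {{e},{a,e},{c,e},{e,g},{a,c,e}} {{a,f},{a,b,f}} {{c,f},{b,c,f}}
  V13: {{c},{a,c},{b,c},{c,d},{c,e},{c,f},{c,g},{d,g},{a,c,e},{b,c,f},{c,d,g}} {{a,b},{a,b,f}} {{a,g}} {{b,d}} {{e,g}}
  V23: {{b,d}} {{b,f},{c,f},{a,b,f},{b,c,f}} {{c,d},{d,g},{c,d,g}} {{c,e},{a,c,e}} {{e,g}}
  V123: {{b,d}} {{c,d},{d,g},{c,d,g}} {{c,e},{a,c,e}} {{c,f},{b,c,f}} {{e,g}} {{a,b,f}}
C dims 5,14,6; δ0: rk 4, SNF 1^4; δ1: rk 6, SNF 1^6
Ȟ^0: (5−4)−0=1 ⇒ Z
Ȟ^1: (14−6)−4=4 ⇒ Z^4
Ȟ^2: (6−0)−6=0 ⇒ 0


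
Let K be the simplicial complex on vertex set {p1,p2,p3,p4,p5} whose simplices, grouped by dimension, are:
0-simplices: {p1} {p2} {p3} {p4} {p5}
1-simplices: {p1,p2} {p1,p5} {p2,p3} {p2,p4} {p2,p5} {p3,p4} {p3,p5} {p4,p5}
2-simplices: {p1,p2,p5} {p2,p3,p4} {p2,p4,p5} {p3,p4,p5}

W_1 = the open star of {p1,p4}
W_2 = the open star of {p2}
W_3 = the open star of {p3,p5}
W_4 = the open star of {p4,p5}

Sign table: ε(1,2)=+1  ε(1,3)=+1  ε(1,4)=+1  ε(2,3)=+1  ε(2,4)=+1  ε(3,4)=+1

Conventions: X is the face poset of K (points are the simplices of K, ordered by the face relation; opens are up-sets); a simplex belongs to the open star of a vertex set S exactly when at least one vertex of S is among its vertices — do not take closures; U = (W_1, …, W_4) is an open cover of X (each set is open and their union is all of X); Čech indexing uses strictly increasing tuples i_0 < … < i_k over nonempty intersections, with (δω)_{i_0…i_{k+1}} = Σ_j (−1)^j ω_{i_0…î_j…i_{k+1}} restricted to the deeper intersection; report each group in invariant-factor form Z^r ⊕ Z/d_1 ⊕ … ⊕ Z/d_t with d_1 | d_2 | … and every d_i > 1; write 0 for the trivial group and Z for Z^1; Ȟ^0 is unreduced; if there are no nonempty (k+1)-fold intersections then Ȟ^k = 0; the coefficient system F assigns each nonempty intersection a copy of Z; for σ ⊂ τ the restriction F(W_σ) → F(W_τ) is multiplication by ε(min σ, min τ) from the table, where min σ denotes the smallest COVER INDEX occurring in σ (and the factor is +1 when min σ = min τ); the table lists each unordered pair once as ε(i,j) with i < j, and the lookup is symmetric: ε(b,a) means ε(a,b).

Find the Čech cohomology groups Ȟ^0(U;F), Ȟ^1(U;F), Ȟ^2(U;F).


Ȟ^0 ≅ Z,  Ȟ^1 ≅ 0,  Ȟ^2 ≅ 0

nerve of the cover:
  W1={{p1},{p4},{p1,p2},{p1,p5},{p2,p4},{p3,p4},{p4,p5},{p1,p2,p5},{p2,p3,p4},{p2,p4,p5},{p3,p4,p5}} W2={{p2},{p1,p2},{p2,p3},{p2,p4},{p2,p5},{p1,p2,p5},{p2,p3,p4},{p2,p4,p5}} W3={{p3},{p5},{p1,p5},{p2,p3},{p2,p5},{p3,p4},{p3,p5},{p4,p5},{p1,p2,p5},{p2,p3,p4},{p2,p4,p5},{p3,p4,p5}} W4={{p4},{p5},{p1,p5},{p2,p4},{p2,p5},{p3,p4},{p3,p5},{p4,p5},{p1,p2,p5},{p2,p3,p4},{p2,p4,p5},{p3,p4,p5}}
  W12={{p1,p2},{p2,p4},{p1,p2,p5},{p2,p3,p4},{p2,p4,p5}} W13={{p1,p5},{p3,p4},{p4,p5},{p1,p2,p5},{p2,p3,p4},{p2,p4,p5},{p3,p4,p5}} W14={{p4},{p1,p5},{p2,p4},{p3,p4},{p4,p5},{p1,p2,p5},{p2,p3,p4},{p2,p4,p5},{p3,p4,p5}} W23={{p2,p3},{p2,p5},{p1,p2,p5},{p2,p3,p4},{p2,p4,p5}} W24={{p2,p4},{p2,p5},{p1,p2,p5},{p2,p3,p4},{p2,p4,p5}} W34={{p5},{p1,p5},{p2,p5},{p3,p4},{p3,p5},{p4,p5},{p1,p2,p5},{p2,p3,p4},{p2,p4,p5},{p3,p4,p5}}
  W123={{p1,p2,p5},{p2,p3,p4},{p2,p4,p5}} W124={{p2,p4},{p1,p2,p5},{p2,p3,p4},{p2,p4,p5}} W134={{p1,p5},{p3,p4},{p4,p5},{p1,p2,p5},{p2,p3,p4},{p2,p4,p5},{p3,p4,p5}} W234={{p2,p5},{p1,p2,p5},{p2,p3,p4},{p2,p4,p5}}
  W1234={{p1,p2,p5},{p2,p3,p4},{p2,p4,p5}}
C dims 4,6,4,1; δ0: rk 3, SNF 1^3; δ1: rk 3, SNF 1^3; δ2: rk 1, SNF 1^1
Ȟ^0 = (4 − 3) − 0 = 1, so Ȟ^0 ≅ Z
Ȟ^1 = (6 − 3) − 3 = 0, so Ȟ^1 ≅ 0
Ȟ^2 = (4 − 1) − 3 = 0, so Ȟ^2 ≅ 0


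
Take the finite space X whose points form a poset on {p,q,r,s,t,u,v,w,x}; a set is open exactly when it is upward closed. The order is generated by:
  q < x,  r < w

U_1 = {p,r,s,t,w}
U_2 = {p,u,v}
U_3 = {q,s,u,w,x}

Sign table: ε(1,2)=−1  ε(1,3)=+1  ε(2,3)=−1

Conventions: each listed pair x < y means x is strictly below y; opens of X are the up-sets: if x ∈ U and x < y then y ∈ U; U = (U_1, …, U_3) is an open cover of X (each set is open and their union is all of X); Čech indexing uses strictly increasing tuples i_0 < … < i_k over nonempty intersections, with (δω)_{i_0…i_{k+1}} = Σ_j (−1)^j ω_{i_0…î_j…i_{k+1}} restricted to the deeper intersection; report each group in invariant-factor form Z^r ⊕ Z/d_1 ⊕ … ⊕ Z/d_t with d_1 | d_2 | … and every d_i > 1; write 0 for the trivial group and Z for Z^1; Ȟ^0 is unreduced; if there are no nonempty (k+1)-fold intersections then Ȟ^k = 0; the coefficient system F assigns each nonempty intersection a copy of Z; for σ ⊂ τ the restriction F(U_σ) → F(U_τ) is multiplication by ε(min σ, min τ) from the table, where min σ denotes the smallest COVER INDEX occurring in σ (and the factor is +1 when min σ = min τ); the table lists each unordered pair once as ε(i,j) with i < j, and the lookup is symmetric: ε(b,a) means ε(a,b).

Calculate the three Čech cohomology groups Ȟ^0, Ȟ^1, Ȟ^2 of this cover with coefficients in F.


Ȟ^0(U;F) ≅ Z, Ȟ^1(U;F) ≅ Z and Ȟ^2(U;F) ≅ 0

nerve simplices:
  U12={p} U13={s,w} U23={u}
C dims 3,3; δ0: rk 2, SNF 1^2
degree 0: 3−2−0 = 1 → Ȟ^0 ≅ Z
degree 1: 3−0−2 = 1 → Ȟ^1 ≅ Z
degree 2: 0−0−0 = 0 → Ȟ^2 ≅ 0


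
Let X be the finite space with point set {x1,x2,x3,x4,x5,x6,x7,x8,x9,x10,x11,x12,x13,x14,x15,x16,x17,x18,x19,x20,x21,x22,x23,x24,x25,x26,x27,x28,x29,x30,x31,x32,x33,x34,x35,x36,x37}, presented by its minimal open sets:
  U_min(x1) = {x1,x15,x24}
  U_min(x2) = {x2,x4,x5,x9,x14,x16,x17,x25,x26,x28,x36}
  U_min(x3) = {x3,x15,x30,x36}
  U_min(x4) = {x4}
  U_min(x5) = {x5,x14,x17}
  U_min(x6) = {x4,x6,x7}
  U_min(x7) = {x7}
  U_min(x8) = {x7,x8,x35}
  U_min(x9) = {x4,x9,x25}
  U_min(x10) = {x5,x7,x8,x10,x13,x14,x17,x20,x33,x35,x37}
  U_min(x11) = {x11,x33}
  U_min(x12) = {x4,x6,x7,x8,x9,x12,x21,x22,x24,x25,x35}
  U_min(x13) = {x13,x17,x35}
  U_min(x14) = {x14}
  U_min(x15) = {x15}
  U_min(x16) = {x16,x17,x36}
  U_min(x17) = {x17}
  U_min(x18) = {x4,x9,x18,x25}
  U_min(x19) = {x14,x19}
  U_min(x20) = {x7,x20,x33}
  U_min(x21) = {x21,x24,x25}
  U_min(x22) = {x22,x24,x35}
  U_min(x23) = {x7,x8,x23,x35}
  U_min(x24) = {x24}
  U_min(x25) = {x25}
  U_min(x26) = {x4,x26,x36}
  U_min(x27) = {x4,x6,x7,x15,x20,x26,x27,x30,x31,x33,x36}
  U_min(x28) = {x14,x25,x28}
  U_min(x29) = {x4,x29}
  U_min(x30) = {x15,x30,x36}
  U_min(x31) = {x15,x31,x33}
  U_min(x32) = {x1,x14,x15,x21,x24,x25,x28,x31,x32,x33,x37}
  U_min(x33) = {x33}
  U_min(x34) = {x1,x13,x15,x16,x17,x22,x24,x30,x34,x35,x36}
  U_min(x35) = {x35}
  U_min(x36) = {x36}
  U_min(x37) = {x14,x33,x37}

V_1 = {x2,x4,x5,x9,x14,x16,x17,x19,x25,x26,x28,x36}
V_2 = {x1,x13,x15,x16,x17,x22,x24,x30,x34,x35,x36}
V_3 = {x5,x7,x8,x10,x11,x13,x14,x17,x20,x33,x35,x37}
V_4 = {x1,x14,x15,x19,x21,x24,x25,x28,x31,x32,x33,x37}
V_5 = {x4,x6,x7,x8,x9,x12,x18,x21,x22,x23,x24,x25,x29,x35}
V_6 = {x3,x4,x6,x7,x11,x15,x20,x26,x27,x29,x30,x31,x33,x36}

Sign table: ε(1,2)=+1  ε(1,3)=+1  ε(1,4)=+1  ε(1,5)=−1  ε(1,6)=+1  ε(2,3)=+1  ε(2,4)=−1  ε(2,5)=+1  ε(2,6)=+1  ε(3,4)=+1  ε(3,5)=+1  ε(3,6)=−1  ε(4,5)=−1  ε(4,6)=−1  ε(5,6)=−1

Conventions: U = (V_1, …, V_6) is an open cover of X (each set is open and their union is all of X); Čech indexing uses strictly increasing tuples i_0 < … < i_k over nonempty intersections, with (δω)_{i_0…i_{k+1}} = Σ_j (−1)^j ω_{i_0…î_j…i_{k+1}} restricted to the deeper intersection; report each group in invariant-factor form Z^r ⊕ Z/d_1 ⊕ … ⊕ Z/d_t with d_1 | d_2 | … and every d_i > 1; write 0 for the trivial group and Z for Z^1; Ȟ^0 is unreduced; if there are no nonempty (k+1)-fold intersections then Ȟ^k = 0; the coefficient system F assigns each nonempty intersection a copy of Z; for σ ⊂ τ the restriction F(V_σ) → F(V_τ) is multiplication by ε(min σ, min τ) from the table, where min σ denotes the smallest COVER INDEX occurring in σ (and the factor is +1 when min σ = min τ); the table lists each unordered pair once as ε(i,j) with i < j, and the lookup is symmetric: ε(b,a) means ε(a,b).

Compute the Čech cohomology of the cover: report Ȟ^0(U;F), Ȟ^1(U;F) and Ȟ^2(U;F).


nonempty overlaps:
  V12={x16,x17,x36} V13={x5,x14,x17} V14={x14,x19,x25,x28} V15={x4,x9,x25} V16={x4,x26,x36} V23={x13,x17,x35} V24={x1,x15,x24} V25={x22,x24,x35} V26={x15,x30,x36} V34={x14,x33,x37} V35={x7,x8,x35} V36={x7,x11,x20,x33} V45={x21,x24,x25} V46={x15,x31,x33} V56={x4,x6,x7,x29}
  V123={x17} V126={x36} V134={x14} V145={x25} V156={x4} V235={x35} V245={x24} V246={x15} V346={x33} V356={x7}
C dims 6,15,10; δ0: rk 6, SNF 1^5·2; δ1: rk 9, SNF 1^9
degree 0: 6−6−0 = 0 → Ȟ^0 ≅ 0
degree 1: 15−9−6 = 0 plus torsion [2] → Ȟ^1 ≅ Z/2
degree 2: 10−0−9 = 1 → Ȟ^2 ≅ Z

Ȟ^0 = 0, Ȟ^1 = Z/2, Ȟ^2 = Z


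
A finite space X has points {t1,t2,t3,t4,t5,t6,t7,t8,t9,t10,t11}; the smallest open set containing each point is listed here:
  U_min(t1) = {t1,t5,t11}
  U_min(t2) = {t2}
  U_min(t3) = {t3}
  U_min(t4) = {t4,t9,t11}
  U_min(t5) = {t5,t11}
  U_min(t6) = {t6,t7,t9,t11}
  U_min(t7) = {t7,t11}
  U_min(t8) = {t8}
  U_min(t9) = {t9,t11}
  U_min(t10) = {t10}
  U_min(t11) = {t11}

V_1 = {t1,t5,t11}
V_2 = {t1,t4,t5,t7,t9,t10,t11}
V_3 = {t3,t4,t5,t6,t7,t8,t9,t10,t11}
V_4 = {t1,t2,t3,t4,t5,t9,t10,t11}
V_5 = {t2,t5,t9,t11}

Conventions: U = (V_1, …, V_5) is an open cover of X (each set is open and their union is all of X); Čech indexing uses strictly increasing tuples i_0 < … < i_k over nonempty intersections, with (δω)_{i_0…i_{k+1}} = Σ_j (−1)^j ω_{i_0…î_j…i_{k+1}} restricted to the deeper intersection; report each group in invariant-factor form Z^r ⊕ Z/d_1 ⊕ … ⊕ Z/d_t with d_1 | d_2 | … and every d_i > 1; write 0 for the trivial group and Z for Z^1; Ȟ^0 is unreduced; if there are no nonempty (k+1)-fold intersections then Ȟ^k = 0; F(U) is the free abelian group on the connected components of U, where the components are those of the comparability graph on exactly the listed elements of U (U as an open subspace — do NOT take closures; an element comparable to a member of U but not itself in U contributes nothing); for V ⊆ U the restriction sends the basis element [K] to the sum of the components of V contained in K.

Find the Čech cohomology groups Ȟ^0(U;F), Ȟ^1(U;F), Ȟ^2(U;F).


nonempty intersections:
  V12={t1,t5,t11} V13={t5,t11} V14={t1,t5,t11} V15={t5,t11} V23={t4,t5,t7,t9,t10,t11} V24={t1,t4,t5,t9,t10,t11} V25={t5,t9,t11} V34={t3,t4,t5,t9,t10,t11} V35={t5,t9,t11} V45={t2,t5,t9,t11}
  V123={t5,t11} V124={t1,t5,t11} V125={t5,t11} V134={t5,t11} V135={t5,t11} V145={t5,t11} V234={t4,t5,t9,t10,t11} V235={t5,t9,t11} V245={t5,t9,t11} V345={t5,t9,t11}
  V1234={t5,t11} V1235={t5,t11} V1245={t5,t11} V1345={t5,t11} V2345={t5,t9,t11}
  V12345={t5,t11}
components per intersection:
  V1: {t1,t5,t11}
  V2: {t1,t4,t5,t7,t9,t11} {t10}
  V3: {t3} {t4,t5,t6,t7,t9,t11} {t8} {t10}
  V4: {t1,t4,t5,t9,t11} {t2} {t3} {t10}
  V5: {t2} {t5,t9,t11}
  V12: {t1,t5,t11}
  V13: {t5,t11}
  V14: {t1,t5,t11}
  V15: {t5,t11}
  V23: {t4,t5,t7,t9,t11} {t10}
  V24: {t1,t4,t5,t9,t11} {t10}
  V25: {t5,t9,t11}
  V34: {t3} {t4,t5,t9,t11} {t10}
  V35: {t5,t9,t11}
  V45: {t2} {t5,t9,t11}
  V123: {t5,t11}
  V124: {t1,t5,t11}
  V125: {t5,t11}
  V134: {t5,t11}
  V135: {t5,t11}
  V145: {t5,t11}
  V234: {t4,t5,t9,t11} {t10}
  V235: {t5,t9,t11}
  V245: {t5,t9,t11}
  V345: {t5,t9,t11}
  V1234: {t5,t11}
  V1235: {t5,t11}
  V1245: {t5,t11}
  V1345: {t5,t11}
  V2345: {t5,t9,t11}
  V12345: {t5,t11}
C dims 13,15,11,5; δ0: rk 8, SNF 1^8; δ1: rk 7, SNF 1^7; δ2: rk 4, SNF 1^4
Ȟ^0: (13−8)−0=5 ⇒ Z^5
Ȟ^1: (15−7)−8=0 ⇒ 0
Ȟ^2: (11−4)−7=0 ⇒ 0

Ȟ^0(U;F) ≅ Z^5, Ȟ^1(U;F) ≅ 0 and Ȟ^2(U;F) ≅ 0


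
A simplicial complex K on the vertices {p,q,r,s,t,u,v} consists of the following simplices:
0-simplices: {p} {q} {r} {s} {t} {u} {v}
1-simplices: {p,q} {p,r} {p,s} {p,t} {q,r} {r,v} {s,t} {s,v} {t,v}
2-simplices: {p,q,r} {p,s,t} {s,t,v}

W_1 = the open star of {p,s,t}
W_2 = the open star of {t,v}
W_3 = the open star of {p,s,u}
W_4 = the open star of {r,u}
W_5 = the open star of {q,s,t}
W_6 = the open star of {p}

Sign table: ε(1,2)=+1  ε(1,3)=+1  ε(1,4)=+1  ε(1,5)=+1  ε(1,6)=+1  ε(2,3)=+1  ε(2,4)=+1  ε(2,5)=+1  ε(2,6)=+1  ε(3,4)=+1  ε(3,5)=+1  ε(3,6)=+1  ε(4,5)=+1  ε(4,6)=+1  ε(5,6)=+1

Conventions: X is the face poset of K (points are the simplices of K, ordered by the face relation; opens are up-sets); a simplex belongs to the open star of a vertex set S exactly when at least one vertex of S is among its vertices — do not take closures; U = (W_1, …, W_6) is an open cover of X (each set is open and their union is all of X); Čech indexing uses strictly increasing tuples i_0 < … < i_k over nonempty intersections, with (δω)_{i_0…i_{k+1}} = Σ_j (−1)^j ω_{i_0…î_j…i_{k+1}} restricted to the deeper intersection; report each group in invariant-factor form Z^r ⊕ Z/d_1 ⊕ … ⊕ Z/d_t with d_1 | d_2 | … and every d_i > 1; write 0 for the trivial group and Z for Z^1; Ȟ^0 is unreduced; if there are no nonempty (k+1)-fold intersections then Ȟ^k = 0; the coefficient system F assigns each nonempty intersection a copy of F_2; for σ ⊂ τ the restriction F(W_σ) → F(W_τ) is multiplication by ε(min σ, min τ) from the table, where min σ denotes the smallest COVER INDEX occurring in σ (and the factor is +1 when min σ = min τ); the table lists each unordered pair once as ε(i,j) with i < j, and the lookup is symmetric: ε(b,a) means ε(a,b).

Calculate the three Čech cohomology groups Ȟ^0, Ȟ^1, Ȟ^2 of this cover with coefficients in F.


nerve simplices:
  W1={{p},{s},{t},{p,q},{p,r},{p,s},{p,t},{s,t},{s,v},{t,v},{p,q,r},{p,s,t},{s,t,v}} W2={{t},{v},{p,t},{r,v},{s,t},{s,v},{t,v},{p,s,t},{s,t,v}} W3={{p},{s},{u},{p,q},{p,r},{p,s},{p,t},{s,t},{s,v},{p,q,r},{p,s,t},{s,t,v}} W4={{r},{u},{p,r},{q,r},{r,v},{p,q,r}} W5={{q},{s},{t},{p,q},{p,s},{p,t},{q,r},{s,t},{s,v},{t,v},{p,q,r},{p,s,t},{s,t,v}} W6={{p},{p,q},{p,r},{p,s},{p,t},{p,q,r},{p,s,t}}
  W12={{t},{p,t},{s,t},{s,v},{t,v},{p,s,t},{s,t,v}} W13={{p},{s},{p,q},{p,r},{p,s},{p,t},{s,t},{s,v},{p,q,r},{p,s,t},{s,t,v}} W14={{p,r},{p,q,r}} W15={{s},{t},{p,q},{p,s},{p,t},{s,t},{s,v},{t,v},{p,q,r},{p,s,t},{s,t,v}} W16={{p},{p,q},{p,r},{p,s},{p,t},{p,q,r},{p,s,t}} W23={{p,t},{s,t},{s,v},{p,s,t},{s,t,v}} W24={{r,v}} W25={{t},{p,t},{s,t},{s,v},{t,v},{p,s,t},{s,t,v}} W26={{p,t},{p,s,t}} W34={{u},{p,r},{p,q,r}} W35={{s},{p,q},{p,s},{p,t},{s,t},{s,v},{p,q,r},{p,s,t},{s,t,v}} W36={{p},{p,q},{p,r},{p,s},{p,t},{p,q,r},{p,s,t}} W45={{q,r},{p,q,r}} W46={{p,r},{p,q,r}} W56={{p,q},{p,s},{p,t},{p,q,r},{p,s,t}}
  W123={{p,t},{s,t},{s,v},{p,s,t},{s,t,v}} W125={{t},{p,t},{s,t},{s,v},{t,v},{p,s,t},{s,t,v}} W126={{p,t},{p,s,t}} W134={{p,r},{p,q,r}} W135={{s},{p,q},{p,s},{p,t},{s,t},{s,v},{p,q,r},{p,s,t},{s,t,v}} W136={{p},{p,q},{p,r},{p,s},{p,t},{p,q,r},{p,s,t}} W145={{p,q,r}} W146={{p,r},{p,q,r}} W156={{p,q},{p,s},{p,t},{p,q,r},{p,s,t}} W235={{p,t},{s,t},{s,v},{p,s,t},{s,t,v}} W236={{p,t},{p,s,t}} W256={{p,t},{p,s,t}} W345={{p,q,r}} W346={{p,r},{p,q,r}} W356={{p,q},{p,s},{p,t},{p,q,r},{p,s,t}} W456={{p,q,r}}
  W1235={{p,t},{s,t},{s,v},{p,s,t},{s,t,v}} W1236={{p,t},{p,s,t}} W1256={{p,t},{p,s,t}} W1345={{p,q,r}} W1346={{p,r},{p,q,r}} W1356={{p,q},{p,s},{p,t},{p,q,r},{p,s,t}} W1456={{p,q,r}} W2356={{p,t},{p,s,t}} W3456={{p,q,r}}
  W12356={{p,t},{p,s,t}} W13456={{p,q,r}}
C dims 6,15,16,9; δ0: rk_F2 5; δ1: rk_F2 9; δ2: rk_F2 7
degree 0: 6−5−0 = 1 → Ȟ^0 ≅ Z/2
degree 1: 15−9−5 = 1 → Ȟ^1 ≅ Z/2
degree 2: 16−7−9 = 0 → Ȟ^2 ≅ 0

Ȟ^0 ≅ Z/2; Ȟ^1 ≅ Z/2; Ȟ^2 ≅ 0


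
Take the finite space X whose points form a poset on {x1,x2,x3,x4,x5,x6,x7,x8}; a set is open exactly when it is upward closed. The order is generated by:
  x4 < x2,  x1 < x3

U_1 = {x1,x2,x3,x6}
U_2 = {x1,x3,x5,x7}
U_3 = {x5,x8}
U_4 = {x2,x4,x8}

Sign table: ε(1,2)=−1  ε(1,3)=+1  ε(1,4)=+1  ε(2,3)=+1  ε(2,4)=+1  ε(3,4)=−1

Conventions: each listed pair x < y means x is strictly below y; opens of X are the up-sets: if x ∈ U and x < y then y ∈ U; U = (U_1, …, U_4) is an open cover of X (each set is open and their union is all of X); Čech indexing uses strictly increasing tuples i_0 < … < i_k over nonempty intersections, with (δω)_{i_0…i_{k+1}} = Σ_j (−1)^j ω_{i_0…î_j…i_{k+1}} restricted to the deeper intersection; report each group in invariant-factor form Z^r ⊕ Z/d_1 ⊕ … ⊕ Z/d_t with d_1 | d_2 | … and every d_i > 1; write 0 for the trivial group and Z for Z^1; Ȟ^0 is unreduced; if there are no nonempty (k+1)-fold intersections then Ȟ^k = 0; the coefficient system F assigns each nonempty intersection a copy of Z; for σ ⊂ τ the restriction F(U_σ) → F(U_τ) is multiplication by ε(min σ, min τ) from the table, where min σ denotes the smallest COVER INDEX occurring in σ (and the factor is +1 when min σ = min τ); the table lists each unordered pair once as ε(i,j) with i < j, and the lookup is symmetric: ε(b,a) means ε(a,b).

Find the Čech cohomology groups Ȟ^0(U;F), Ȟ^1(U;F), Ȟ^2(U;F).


Ȟ^0 ≅ Z; Ȟ^1 ≅ Z; Ȟ^2 ≅ 0

intersection data:
  U12={x1,x3} U14={x2} U23={x5} U34={x8}
C dims 4,4; δ0: rk 3, SNF 1^3
Ȟ^0 = (4 − 3) − 0 = 1, so Ȟ^0 ≅ Z
Ȟ^1 = (4 − 0) − 3 = 1, so Ȟ^1 ≅ Z
Ȟ^2 = (0 − 0) − 0 = 0, so Ȟ^2 ≅ 0


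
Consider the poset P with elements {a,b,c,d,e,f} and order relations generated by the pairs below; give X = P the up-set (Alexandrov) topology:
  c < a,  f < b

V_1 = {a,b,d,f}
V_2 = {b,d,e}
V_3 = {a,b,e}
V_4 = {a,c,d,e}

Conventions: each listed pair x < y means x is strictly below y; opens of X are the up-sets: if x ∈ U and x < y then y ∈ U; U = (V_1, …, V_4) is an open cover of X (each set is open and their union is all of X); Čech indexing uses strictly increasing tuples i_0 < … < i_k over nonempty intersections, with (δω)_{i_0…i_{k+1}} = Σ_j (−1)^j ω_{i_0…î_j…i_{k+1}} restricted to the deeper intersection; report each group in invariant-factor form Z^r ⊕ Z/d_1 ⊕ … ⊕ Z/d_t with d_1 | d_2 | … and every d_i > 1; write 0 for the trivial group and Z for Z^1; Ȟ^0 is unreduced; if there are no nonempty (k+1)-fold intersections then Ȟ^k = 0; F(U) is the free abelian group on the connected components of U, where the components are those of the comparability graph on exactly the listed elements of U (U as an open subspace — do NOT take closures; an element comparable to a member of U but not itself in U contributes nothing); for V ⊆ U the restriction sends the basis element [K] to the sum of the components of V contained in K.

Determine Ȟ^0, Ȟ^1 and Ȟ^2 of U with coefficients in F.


Ȟ^0 ≅ Z^4,  Ȟ^1 ≅ 0,  Ȟ^2 ≅ 0

nonempty overlaps:
  V12={b,d} V13={a,b} V14={a,d} V23={b,e} V24={d,e} V34={a,e}
  V123={b} V124={d} V134={a} V234={e}
components per intersection:
  V1: {a} {b,f} {d}
  V2: {b} {d} {e}
  V3: {a} {b} {e}
  V4: {a,c} {d} {e}
  V12: {b} {d}
  V13: {a} {b}
  V14: {a} {d}
  V23: {b} {e}
  V24: {d} {e}
  V34: {a} {e}
  V123: {b}
  V124: {d}
  V134: {a}
  V234: {e}
C dims 12,12,4; δ0: rk 8, SNF 1^8; δ1: rk 4, SNF 1^4
degree 0: 12−8−0 = 4 → Ȟ^0 ≅ Z^4
degree 1: 12−4−8 = 0 → Ȟ^1 ≅ 0
degree 2: 4−0−4 = 0 → Ȟ^2 ≅ 0
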